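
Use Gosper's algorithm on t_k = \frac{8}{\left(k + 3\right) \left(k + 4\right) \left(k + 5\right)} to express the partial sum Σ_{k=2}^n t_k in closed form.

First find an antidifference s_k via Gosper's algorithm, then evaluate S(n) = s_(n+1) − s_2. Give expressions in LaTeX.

S(n) = \frac{2 \left(n^{2} + 9 n - 10\right)}{15 \left(n^{2} + 9 n + 20\right)}

Ratio r(k) = (k + 3)/(k + 6).
Gosper form: A/B · C(k+1)/C(k) with A=k + 3, B=k + 6, C=1.
Key eq: (k + 3)·f(k+1) = (k + 5)·f(k) + (1).
From deg A=1, deg B=1, deg C=0: d=2.
A polynomial solution: f(k) = k*(k + 7)/24.
R(k) = B(k−1)·f(k)/C(k) = k*(k + 5)*(k + 7)/24; s_k = R·t_k = k*(k + 7)/(3*(k + 3)*(k + 4)).
Verify: 8/(k**3 + 12*k**2 + 47*k + 60) matches t_k.
s_(n+1) = (n**2 + 9*n + 8)/(3*(n**2 + 9*n + 20)) and s_(2) = 1/5, so S(n) = 2*(n**2 + 9*n - 10)/(15*(n**2 + 9*n + 20)).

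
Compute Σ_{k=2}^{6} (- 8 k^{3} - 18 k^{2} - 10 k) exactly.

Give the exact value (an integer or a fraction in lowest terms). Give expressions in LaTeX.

Σ = -5340

Compute t_(k+1)/t_k: get (4*k**2 + 17*k + 18)/(k*(4*k + 5)).
Take A(k)=1, B(k)=1, C(k)=k**3 + 9*k**2/4 + 5*k/4.
Set up (1)·f(k+1) − (1)·f(k) − (k**3 + 9*k**2/4 + 5*k/4) = 0.
Bound: deg f ≤ 4.
Coefficient equations give f(k) = k*(k - 1)*(k + 1)**2/4.
Get s_k = R·t_k = 2*k*(-k**3 - k**2 + k + 1) with R(k) = B(k−1)f(k)/C(k) = (k - 1)*(k + 1)/(4*k + 5).
Check: Δs_k = 2*k*(-4*k**2 - 9*k - 5). ✓
Telescoping: Σ = s_(7) − s_(2) = -5376 − (-36) = -5340.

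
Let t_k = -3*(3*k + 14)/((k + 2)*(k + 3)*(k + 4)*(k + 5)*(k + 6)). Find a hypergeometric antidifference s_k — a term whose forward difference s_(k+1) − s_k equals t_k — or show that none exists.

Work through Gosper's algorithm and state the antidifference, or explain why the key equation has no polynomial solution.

s_k = k*(-k**2 - 10*k - 31)/(10*(k**3 + 10*k**2 + 31*k + 30))

t_(k+1)/t_k = (k + 2)*(3*k + 17)/((k + 7)*(3*k + 14)).
Normal form (A,B,C) = (k + 2, k + 7, k + 14/3).
Need (k + 2)·f(k+1) − (k + 6)·f(k) = k + 14/3.
deg f ≤ 4 (via 1,1,1).
Solve for f: f(k) = k*(k + 4)*(k**2 + 10*k + 31)/90 (degree 4 ≤ 4).
So s_k = (B(k−1)f/C)·t_k = (k*(k + 4)*(k + 6)*(k**2 + 10*k + 31)/(30*(3*k + 14)))·t_k = k*(-k**2 - 10*k - 31)/(10*(k**3 + 10*k**2 + 31*k + 30)).
Verify: 3*(-3*k - 14)/(k**5 + 20*k**4 + 155*k**3 + 580*k**2 + 1044*k + 720) matches t_k.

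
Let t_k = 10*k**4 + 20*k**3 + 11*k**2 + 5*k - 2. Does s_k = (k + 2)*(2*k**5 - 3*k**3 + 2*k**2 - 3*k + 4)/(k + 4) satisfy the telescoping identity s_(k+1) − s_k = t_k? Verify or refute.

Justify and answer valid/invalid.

Invalid: residual 2*(-8*k**5 - 60*k**4 - 94*k**3 - 47*k**2 - 21*k + 12)/(k**2 + 9*k + 20) ≠ 0.

s_(k+1) = (k + 3)*(-3*k + 2*(k + 1)**5 - 3*(k + 1)**3 + 2*(k + 1)**2 + 1)/(k + 5)
s_(k+1) − s_k = (10*k**6 + 94*k**5 + 271*k**4 + 316*k**3 + 169*k**2 + 40*k - 16)/(k**2 + 9*k + 20)
(s_(k+1) − s_k) − t_k = 2*(-8*k**5 - 60*k**4 - 94*k**3 - 47*k**2 - 21*k + 12)/(k**2 + 9*k + 20)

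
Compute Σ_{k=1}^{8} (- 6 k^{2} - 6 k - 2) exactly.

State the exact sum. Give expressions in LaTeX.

Σ = -1456

r(k) = (3*k**2 + 9*k + 7)/(3*k**2 + 3*k + 1) after simplifying.
A = 1, B = 1, C = k**2 + k + 1/3.
Need (1)·f(k+1) − (1)·f(k) = k**2 + k + 1/3.
Bound: deg f ≤ 3.
Solve for f: f(k) = k**3/3 (degree 3 ≤ 3).
Certificate R = B(k−1)f/C = k**3/(3*k**2 + 3*k + 1) gives s_k = -2*k**3.
s_(k+1) − s_k = 2*k**3 - 2*(k + 1)**3 = t_k.
Telescoping: Σ = s_(9) − s_(1) = -1458 − (-2) = -1456.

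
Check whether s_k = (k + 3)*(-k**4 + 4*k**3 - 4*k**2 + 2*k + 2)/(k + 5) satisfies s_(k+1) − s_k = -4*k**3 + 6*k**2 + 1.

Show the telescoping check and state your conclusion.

s_(k+1) = (-k**5 - 4*k**4 + 2*k**3 + 10*k**2 + 11*k + 12)/(k + 6)
s_(k+1) − s_k = (-4*k**5 - 32*k**4 - 18*k**3 + 113*k**2 + 13*k + 24)/(k**2 + 11*k + 30)
(s_(k+1) − s_k) − t_k = 2*(3*k**4 + 18*k**3 - 34*k**2 + k - 3)/(k**2 + 11*k + 30)

Invalid: residual 2*(3*k**4 + 18*k**3 - 34*k**2 + k - 3)/(k**2 + 11*k + 30) ≠ 0.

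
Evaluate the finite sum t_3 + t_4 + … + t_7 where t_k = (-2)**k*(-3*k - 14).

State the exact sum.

Σ = 3128

Compute t_(k+1)/t_k: get 2*(-3*k - 17)/(3*k + 14).
Factor: A=-2; B=1; C=k + 14/3.
f must satisfy (-2)·f(k+1) − (1)·f(k) = k + 14/3.
From deg A=0, deg B=0, deg C=1: d=1.
Solving with deg f ≤ 1: f(k) = -(k + 4)/3.
So s_k = (B(k−1)f/C)·t_k = (-(k + 4)/(3*k + 14))·t_k = (-2)**k*(k + 4).
Verify: (-2)**k*(-3*k - 14) matches t_k.
Telescoping: Σ = s_(8) − s_(3) = 3072 − (-56) = 3128.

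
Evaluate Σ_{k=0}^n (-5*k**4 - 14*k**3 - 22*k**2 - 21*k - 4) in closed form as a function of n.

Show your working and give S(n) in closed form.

Step 1: r(k) = (5*k**4 + 34*k**3 + 94*k**2 + 127*k + 66)/(5*k**4 + 14*k**3 + 22*k**2 + 21*k + 4).
Factor: A=1; B=1; C=k**4 + 14*k**3/5 + 22*k**2/5 + 21*k/5 + 4/5.
Need (1)·f(k+1) − (1)·f(k) = k**4 + 14*k**3/5 + 22*k**2/5 + 21*k/5 + 4/5.
d = 5 from the (0,0,4) case.
Coefficient equations give f(k) = k*(k**2 + 3)*(k**2 + k - 1)/5.
Certificate R = B(k−1)f/C = k*(k**2 + 3)*(k**2 + k - 1)/(5*k**4 + 14*k**3 + 22*k**2 + 21*k + 4) gives s_k = k*(-k**4 - k**3 - 2*k**2 - 3*k + 3).
Δs = -5*k**4 - 14*k**3 - 22*k**2 - 21*k - 4, as required.
s_(n+1) = -n**5 - 6*n**4 - 16*n**3 - 25*n**2 - 18*n - 4 and s_(0) = 0, so S(n) = -n**5 - 6*n**4 - 16*n**3 - 25*n**2 - 18*n - 4.

S(n) = -n**5 - 6*n**4 - 16*n**3 - 25*n**2 - 18*n - 4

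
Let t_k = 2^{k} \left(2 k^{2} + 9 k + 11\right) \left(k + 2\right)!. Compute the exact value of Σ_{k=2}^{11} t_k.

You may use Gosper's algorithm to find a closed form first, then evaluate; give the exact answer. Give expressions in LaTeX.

Σ = 4642069649817312

Step 1: r(k) = 2*(2*k**3 + 19*k**2 + 61*k + 66)/(2*k**2 + 9*k + 11).
Take A(k)=2*k + 6, B(k)=1, C(k)=k**2 + 9*k/2 + 11/2.
Need (2*k + 6)·f(k+1) − (1)·f(k) = k**2 + 9*k/2 + 11/2.
d = 1 from the (1,0,2) case.
Solving with deg f ≤ 1: f(k) = (k + 1)/2.
Get s_k = R·t_k = 2**k*(k + 1)*factorial(k + 2) with R(k) = B(k−1)f(k)/C(k) = (k + 1)/(2*k**2 + 9*k + 11).
Δs = 2**k*(2*k**2 + 9*k + 11)*factorial(k + 2), as required.
Telescoping: Σ = s_(12) − s_(2) = 4642069649817600 − (288) = 4642069649817312.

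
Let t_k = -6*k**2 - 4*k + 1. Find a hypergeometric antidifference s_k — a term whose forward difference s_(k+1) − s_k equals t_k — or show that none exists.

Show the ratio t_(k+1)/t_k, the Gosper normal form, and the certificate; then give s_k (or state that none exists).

s_k = k*(-2*k**2 + k + 2)

Ratio r(k) = (6*k**2 + 16*k + 9)/(6*k**2 + 4*k - 1).
Factor: A=1; B=1; C=k**2 + 2*k/3 - 1/6.
Key eq: (1)·f(k+1) = (1)·f(k) + (k**2 + 2*k/3 - 1/6).
Bound: deg f ≤ 3.
A polynomial solution: f(k) = k*(2*k**2 - k - 2)/6.
R(k) = B(k−1)·f(k)/C(k) = k*(2*k**2 - k - 2)/(6*k**2 + 4*k - 1); s_k = R·t_k = k*(-2*k**2 + k + 2).
Δs = -6*k**2 - 4*k + 1, as required.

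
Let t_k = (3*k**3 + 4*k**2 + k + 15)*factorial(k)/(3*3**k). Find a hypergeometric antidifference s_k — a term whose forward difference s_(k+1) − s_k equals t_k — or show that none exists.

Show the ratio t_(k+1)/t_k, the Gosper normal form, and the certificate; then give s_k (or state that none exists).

s_k = (k + 2)*(3*k - 2)*factorial(k)/3**k

Compute t_(k+1)/t_k: get (k + 1)*(k + 3*(k + 1)**3 + 4*(k + 1)**2 + 16)/(3*(3*k**3 + 4*k**2 + k + 15)).
Gosper form: A/B · C(k+1)/C(k) with A=k/3 + 1/3, B=1, C=k**3 + 4*k**2/3 + k/3 + 5.
Need (k/3 + 1/3)·f(k+1) − (1)·f(k) = k**3 + 4*k**2/3 + k/3 + 5.
deg f ≤ 2 (via 1,0,3).
Match coefficients ⇒ f(k) = (k + 2)*(3*k - 2).
R(k) = B(k−1)·f(k)/C(k) = 3*(k + 2)*(3*k - 2)/(3*k**3 + 4*k**2 + k + 15); s_k = R·t_k = (k + 2)*(3*k - 2)*factorial(k)/3**k.
Check: Δs_k = (3*k**3 + 4*k**2 + k + 15)*factorial(k)/(3*3**k). ✓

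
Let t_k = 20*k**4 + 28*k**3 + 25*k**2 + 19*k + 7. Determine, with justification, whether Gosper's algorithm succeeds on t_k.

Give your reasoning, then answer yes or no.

Yes. s_k = k*(4*k**4 - 3*k**3 + k**2 + 4*k + 1).

r(k) = (20*k**4 + 108*k**3 + 229*k**2 + 233*k + 99)/(20*k**4 + 28*k**3 + 25*k**2 + 19*k + 7) after simplifying.
Take A(k)=1, B(k)=1, C(k)=k**4 + 7*k**3/5 + 5*k**2/4 + 19*k/20 + 7/20.
Need (1)·f(k+1) − (1)·f(k) = k**4 + 7*k**3/5 + 5*k**2/4 + 19*k/20 + 7/20.
Degrees (0,0,4) ⇒ d ≤ 5.
Coefficient equations give f(k) = k*(4*k**4 - 3*k**3 + k**2 + 4*k + 1)/20.
Certificate R = B(k−1)f/C = k*(4*k**4 - 3*k**3 + k**2 + 4*k + 1)/(20*k**4 + 28*k**3 + 25*k**2 + 19*k + 7) gives s_k = k*(4*k**4 - 3*k**3 + k**2 + 4*k + 1).
Verify: 20*k**4 + 28*k**3 + 25*k**2 + 19*k + 7 matches t_k.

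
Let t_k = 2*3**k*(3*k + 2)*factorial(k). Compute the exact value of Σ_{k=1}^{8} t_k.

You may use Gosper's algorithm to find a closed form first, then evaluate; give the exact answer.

Σ = 14285134074

Compute t_(k+1)/t_k: get 3*(k + 1)*(3*k + 5)/(3*k + 2).
Take A(k)=3*k + 3, B(k)=1, C(k)=k + 2/3.
Need (3*k + 3)·f(k+1) − (1)·f(k) = k + 2/3.
Bound: deg f ≤ 0.
A polynomial solution: f(k) = 1/3.
Get s_k = R·t_k = 2*3**k*factorial(k) with R(k) = B(k−1)f(k)/C(k) = 1/(3*k + 2).
s_(k+1) − s_k = 2*3**k*(3*k + 2)*factorial(k) = t_k.
Sum = s_(9) − s_(1); s_(9) = 14285134080, s_(1) = 6 ⇒ 14285134074.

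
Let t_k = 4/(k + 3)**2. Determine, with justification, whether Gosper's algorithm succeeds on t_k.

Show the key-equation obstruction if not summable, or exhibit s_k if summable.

No. Not Gosper-summable.

Compute t_(k+1)/t_k: get (k + 3)**2/(k + 4)**2.
Gosper form: A/B · C(k+1)/C(k) with A=k**2 + 6*k + 9, B=k**2 + 8*k + 16, C=1.
Set up (k**2 + 6*k + 9)·f(k+1) − (k**2 + 6*k + 9)·f(k) − (1) = 0.
d = 0 from the (2,2,0) case.
Put f(k) = c0: A·f(k+1) − B(k−1)·f(k) − C = -1; need -1 = 0 — inconsistent ⇒ no f, not summable.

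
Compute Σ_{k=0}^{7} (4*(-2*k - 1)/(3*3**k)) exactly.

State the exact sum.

Σ = -2912/729

Compute t_(k+1)/t_k: get (2*k + 3)/(3*(2*k + 1)).
So A=1/3 and B=1, with C=k + 1/2.
Key eq: (1/3)·f(k+1) = (1)·f(k) + (k + 1/2).
Bound: deg f ≤ 1.
Solve for f: f(k) = -3*(k + 1)/2 (degree 1 ≤ 1).
So s_k = (B(k−1)f/C)·t_k = (-3*(k + 1)/(2*k + 1))·t_k = 4*(k + 1)/3**k.
s_(k+1) − s_k = 4*(-2*k - 1)/(3*3**k) = t_k.
Evaluate s at k=8 and k=0: 4/729 and 4; difference -2912/729.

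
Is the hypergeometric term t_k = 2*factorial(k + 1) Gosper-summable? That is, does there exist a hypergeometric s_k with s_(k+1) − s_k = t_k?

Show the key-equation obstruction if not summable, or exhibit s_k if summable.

No; the degree bound rules out any f.

r(k) = k + 2 after simplifying.
Take A(k)=k + 2, B(k)=1, C(k)=1.
Need (k + 2)·f(k+1) − (1)·f(k) = 1.
Bound: deg f ≤ -1.
deg f ≤ -1 is impossible — no certificate.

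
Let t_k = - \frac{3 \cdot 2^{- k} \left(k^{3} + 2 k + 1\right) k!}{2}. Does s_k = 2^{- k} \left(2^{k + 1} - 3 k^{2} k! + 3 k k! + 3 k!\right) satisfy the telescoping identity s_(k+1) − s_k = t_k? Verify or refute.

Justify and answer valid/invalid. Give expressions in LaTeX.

valid (s_(k+1) − s_k reduces to t_k)

s_(k+1) = (4*2**k - 3*k**3*factorial(k) - 6*k**2*factorial(k) + 3*factorial(k))/(2*2**k)
s_(k+1) − s_k = -3*(k**3 + 2*k + 1)*factorial(k)/(2*2**k)
(s_(k+1) − s_k) − t_k = 0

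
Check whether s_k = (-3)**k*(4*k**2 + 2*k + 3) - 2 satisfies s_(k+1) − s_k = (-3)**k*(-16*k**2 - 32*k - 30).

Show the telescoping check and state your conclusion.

Valid: the claim telescopes to t_k.

s_(k+1) = (-3)**(k + 1)*(2*k + 4*(k + 1)**2 + 5) - 2
s_(k+1) − s_k = (-3)**k*(-16*k**2 - 32*k - 30)
(s_(k+1) − s_k) − t_k = 0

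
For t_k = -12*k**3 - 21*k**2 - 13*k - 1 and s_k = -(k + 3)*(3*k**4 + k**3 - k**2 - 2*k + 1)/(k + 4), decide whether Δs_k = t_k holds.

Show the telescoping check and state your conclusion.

Invalid: residual (9*k**4 + 68*k**3 + 98*k**2 + 55*k + 3)/(k**2 + 9*k + 20) ≠ 0.

s_(k+1) = (k + 4)*(2*k - 3*(k + 1)**4 - (k + 1)**3 + (k + 1)**2 + 1)/(k + 5)
s_(k+1) − s_k = (-12*k**5 - 120*k**4 - 374*k**3 - 440*k**2 - 214*k - 17)/(k**2 + 9*k + 20)
(s_(k+1) − s_k) − t_k = (9*k**4 + 68*k**3 + 98*k**2 + 55*k + 3)/(k**2 + 9*k + 20)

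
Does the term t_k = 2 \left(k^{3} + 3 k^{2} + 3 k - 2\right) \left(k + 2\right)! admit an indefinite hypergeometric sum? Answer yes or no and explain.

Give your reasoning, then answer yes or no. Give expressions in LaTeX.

Yes. s_k = 2 \left(k^{2} - k - 1\right) \left(k + 2\right)!.

Step 1: r(k) = (k**4 + 9*k**3 + 30*k**2 + 41*k + 15)/(k**3 + 3*k**2 + 3*k - 2).
Factor: A=k + 3; B=1; C=k**3 + 3*k**2 + 3*k - 2.
Set up (k + 3)·f(k+1) − (1)·f(k) − (k**3 + 3*k**2 + 3*k - 2) = 0.
d = 2 from the (1,0,3) case.
Match coefficients ⇒ f(k) = k**2 - k - 1.
Get s_k = R·t_k = 2*(k**2 - k - 1)*factorial(k + 2) with R(k) = B(k−1)f(k)/C(k) = (k**2 - k - 1)/(k**3 + 3*k**2 + 3*k - 2).
s_(k+1) − s_k = 2*(k**3 + 3*k**2 + 3*k - 2)*factorial(k + 2) = t_k.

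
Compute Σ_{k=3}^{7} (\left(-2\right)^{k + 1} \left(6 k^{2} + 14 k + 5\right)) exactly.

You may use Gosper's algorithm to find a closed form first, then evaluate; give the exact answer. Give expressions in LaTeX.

Σ = 73584

Compute t_(k+1)/t_k: get 2*(-6*k**2 - 26*k - 25)/(6*k**2 + 14*k + 5).
Gosper form: A/B · C(k+1)/C(k) with A=-2, B=1, C=k**2 + 7*k/3 + 5/6.
Key eq: (-2)·f(k+1) = (1)·f(k) + (k**2 + 7*k/3 + 5/6).
Degrees (0,0,2) ⇒ d ≤ 2.
A polynomial solution: f(k) = -(2*k**2 + 2*k - 1)/6.
Then R = B(k−1)f/C = -(2*k**2 + 2*k - 1)/(6*k**2 + 14*k + 5), so s_k = R(k)·t_k = (-2)**(k + 1)*(-2*k**2 - 2*k + 1).
s_(k+1) − s_k = (-2)**(k + 1)*(6*k**2 + 14*k + 5) = t_k.
Evaluate s at k=8 and k=3: 73216 and -368; difference 73584.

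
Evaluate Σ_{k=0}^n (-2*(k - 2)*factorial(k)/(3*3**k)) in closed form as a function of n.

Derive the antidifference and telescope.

S(n) = 2 - 2*factorial(n + 1)/(3*3**n)

Compute t_(k+1)/t_k: get (k**2 - 1)/(3*(k - 2)).
A = k/3 + 1/3, B = 1, C = k - 2.
Need (k/3 + 1/3)·f(k+1) − (1)·f(k) = k - 2.
deg f ≤ 0 (via 1,0,1).
Coefficient equations give f(k) = 3.
Then R = B(k−1)f/C = 3/(k - 2), so s_k = R(k)·t_k = -2*factorial(k)/3**k.
Check: Δs_k = -2*(k - 2)*factorial(k)/(3*3**k). ✓
Σ_(k=0)^n t_k = s_(n+1) − s_(0) = (-2*3**(-n - 1)*factorial(n + 1)) − (-2), i.e. 2 - 2*factorial(n + 1)/(3*3**n).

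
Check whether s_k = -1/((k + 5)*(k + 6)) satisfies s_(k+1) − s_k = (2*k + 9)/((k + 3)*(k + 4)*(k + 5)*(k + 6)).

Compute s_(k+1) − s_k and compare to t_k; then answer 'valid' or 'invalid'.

Invalid: residual 3*(-3*k - 13)/(k**5 + 25*k**4 + 245*k**3 + 1175*k**2 + 2754*k + 2520) ≠ 0.

s_(k+1) = -1/((k + 6)*(k + 7))
s_(k+1) − s_k = 2/(k**3 + 18*k**2 + 107*k + 210)
(s_(k+1) − s_k) − t_k = 3*(-3*k - 13)/(k**5 + 25*k**4 + 245*k**3 + 1175*k**2 + 2754*k + 2520)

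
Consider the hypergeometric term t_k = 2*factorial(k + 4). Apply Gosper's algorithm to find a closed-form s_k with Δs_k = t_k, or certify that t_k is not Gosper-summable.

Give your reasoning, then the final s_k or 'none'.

none (Gosper's algorithm certifies no s_k)

Ratio r(k) = k + 5.
Take A(k)=k + 5, B(k)=1, C(k)=1.
Solve (k + 5)·f(k+1) − (1)·f(k) = 1.
deg f ≤ -1 (via 1,0,0).
d = -1 < 0 ⇒ no nonzero polynomial f; not summable.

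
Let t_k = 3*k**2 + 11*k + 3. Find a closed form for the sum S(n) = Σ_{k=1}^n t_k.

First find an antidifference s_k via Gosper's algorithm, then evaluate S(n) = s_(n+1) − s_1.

t_(k+1)/t_k = (3*k**2 + 17*k + 17)/(3*k**2 + 11*k + 3).
So A=1 and B=1, with C=k**2 + 11*k/3 + 1.
f must satisfy (1)·f(k+1) − (1)·f(k) = k**2 + 11*k/3 + 1.
From deg A=0, deg B=0, deg C=2: d=3.
Solve for f: f(k) = k*(k**2 + 4*k - 2)/3 (degree 3 ≤ 3).
Certificate R = B(k−1)f/C = k*(k**2 + 4*k - 2)/(3*k**2 + 11*k + 3) gives s_k = k*(k**2 + 4*k - 2).
Δs = 3*k**2 + 11*k + 3, as required.
s_(n+1) = n**3 + 7*n**2 + 9*n + 3 and s_(1) = 3, so S(n) = n*(n**2 + 7*n + 9).

S(n) = n*(n**2 + 7*n + 9)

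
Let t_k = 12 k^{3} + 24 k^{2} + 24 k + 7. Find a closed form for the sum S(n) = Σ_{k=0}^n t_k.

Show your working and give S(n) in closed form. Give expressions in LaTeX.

S(n) = 3 n^{4} + 14 n^{3} + 27 n^{2} + 23 n + 7

Ratio r(k) = (12*k**3 + 60*k**2 + 108*k + 67)/(12*k**3 + 24*k**2 + 24*k + 7).
Gosper form: A/B · C(k+1)/C(k) with A=1, B=1, C=k**3 + 2*k**2 + 2*k + 7/12.
f must satisfy (1)·f(k+1) − (1)·f(k) = k**3 + 2*k**2 + 2*k + 7/12.
deg f ≤ 4 (via 0,0,3).
Match coefficients ⇒ f(k) = k*(3*k**3 + 2*k**2 + 3*k - 1)/12.
Then R = B(k−1)f/C = k*(3*k**3 + 2*k**2 + 3*k - 1)/(12*k**3 + 24*k**2 + 24*k + 7), so s_k = R(k)·t_k = k*(3*k**3 + 2*k**2 + 3*k - 1).
Verify: 12*k**3 + 24*k**2 + 24*k + 7 matches t_k.
s_(n+1) = 3*n**4 + 14*n**3 + 27*n**2 + 23*n + 7 and s_(0) = 0, so S(n) = 3*n**4 + 14*n**3 + 27*n**2 + 23*n + 7.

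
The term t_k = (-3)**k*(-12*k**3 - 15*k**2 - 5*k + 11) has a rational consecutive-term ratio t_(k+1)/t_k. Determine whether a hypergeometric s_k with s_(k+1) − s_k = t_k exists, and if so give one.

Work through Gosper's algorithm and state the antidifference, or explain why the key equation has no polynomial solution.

Compute t_(k+1)/t_k: get 3*(-12*k**3 - 51*k**2 - 71*k - 21)/(12*k**3 + 15*k**2 + 5*k - 11).
Take A(k)=-3, B(k)=1, C(k)=k**3 + 5*k**2/4 + 5*k/12 - 11/12.
Key eq: (-3)·f(k+1) = (1)·f(k) + (k**3 + 5*k**2/4 + 5*k/12 - 11/12).
deg f ≤ 3 (via 0,0,3).
Coefficient equations give f(k) = -(3*k**3 - 3*k**2 - k - 2)/12.
R(k) = B(k−1)·f(k)/C(k) = -(3*k**3 - 3*k**2 - k - 2)/(12*k**3 + 15*k**2 + 5*k - 11); s_k = R·t_k = (-3)**k*(3*k**3 - 3*k**2 - k - 2).
s_(k+1) − s_k = (-3)**k*(-12*k**3 - 15*k**2 - 5*k + 11) = t_k.

s_k = (-3)**k*(3*k**3 - 3*k**2 - k - 2)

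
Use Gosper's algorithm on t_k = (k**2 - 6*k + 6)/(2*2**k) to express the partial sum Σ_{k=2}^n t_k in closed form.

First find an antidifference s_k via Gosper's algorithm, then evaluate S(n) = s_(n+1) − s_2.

S(n) = 2**(-n - 2)*(-2**n - 2*n**2 + 4*n)

t_(k+1)/t_k = (-6*k + (k + 1)**2)/(2*(k**2 - 6*k + 6)).
Normal form (A,B,C) = (1/2, 1, k**2 - 6*k + 6).
Solve (1/2)·f(k+1) − (1)·f(k) = k**2 - 6*k + 6.
From deg A=0, deg B=0, deg C=2: d=2.
Solve for f: f(k) = -2*(k - 3)*(k - 1) (degree 2 ≤ 2).
So s_k = (B(k−1)f/C)·t_k = (-2*(k - 3)*(k - 1)/(k**2 - 6*k + 6))·t_k = (-k**2 + 4*k - 3)/2**k.
Check: Δs_k = (k**2 - 6*k + 6)/(2*2**k). ✓
Evaluate: s_(n+1) = 2**(-n - 1)*n*(2 - n); subtract s_(2) = 1/4 ⇒ S(n) = 2**(-n - 2)*(-2**n - 2*n**2 + 4*n).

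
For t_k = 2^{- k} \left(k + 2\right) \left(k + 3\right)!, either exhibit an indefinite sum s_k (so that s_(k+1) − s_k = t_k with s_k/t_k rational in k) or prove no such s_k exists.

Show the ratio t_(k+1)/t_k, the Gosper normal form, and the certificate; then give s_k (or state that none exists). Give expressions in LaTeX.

Step 1: r(k) = (k + 3)*(k + 4)/(2*(k + 2)).
Factor: A=k/2 + 2; B=1; C=k + 2.
Set up (k/2 + 2)·f(k+1) − (1)·f(k) − (k + 2) = 0.
deg f ≤ 0 (via 1,0,1).
Match coefficients ⇒ f(k) = 2.
Get s_k = R·t_k = 2**(1 - k)*factorial(k + 3) with R(k) = B(k−1)f(k)/C(k) = 2/(k + 2).
Check: Δs_k = (k + 2)*factorial(k + 3)/2**k. ✓

s_k = 2^{1 - k} \left(k + 3\right)!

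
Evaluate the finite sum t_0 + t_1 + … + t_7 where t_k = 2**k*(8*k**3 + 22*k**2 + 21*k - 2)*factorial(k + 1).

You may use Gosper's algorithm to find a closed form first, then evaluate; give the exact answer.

Compute t_(k+1)/t_k: get 2*(8*k**4 + 62*k**3 + 181*k**2 + 227*k + 98)/(8*k**3 + 22*k**2 + 21*k - 2).
Normal form (A,B,C) = (2*k + 4, 1, k**3 + 11*k**2/4 + 21*k/8 - 1/4).
Need (2*k + 4)·f(k+1) − (1)·f(k) = k**3 + 11*k**2/4 + 21*k/8 - 1/4.
d = 2 from the (1,0,3) case.
Coefficient equations give f(k) = (4*k**2 - 3*k - 2)/8.
Certificate R = B(k−1)f/C = (4*k**2 - 3*k - 2)/(8*k**3 + 22*k**2 + 21*k - 2) gives s_k = 2**k*(4*k**2 - 3*k - 2)*factorial(k + 1).
Check: Δs_k = 2**k*(8*k**3 + 22*k**2 + 21*k - 2)*factorial(k + 1). ✓
Telescoping: Σ = s_(8) − s_(0) = 21366374400 − (-2) = 21366374402.

Σ = 21366374402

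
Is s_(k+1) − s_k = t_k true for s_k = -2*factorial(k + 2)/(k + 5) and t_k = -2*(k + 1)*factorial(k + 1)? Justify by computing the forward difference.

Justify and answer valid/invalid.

Invalid: residual 6*(k**2 + 6*k + 4)*factorial(k + 1)/((k + 5)*(k + 6)) ≠ 0.

s_(k+1) = -2*factorial(k + 3)/(k + 6)
s_(k+1) − s_k = -2*(k**2 + 7*k + 9)*factorial(k + 2)/((k + 5)*(k + 6))
(s_(k+1) − s_k) − t_k = 6*(k**2 + 6*k + 4)*factorial(k + 1)/((k + 5)*(k + 6))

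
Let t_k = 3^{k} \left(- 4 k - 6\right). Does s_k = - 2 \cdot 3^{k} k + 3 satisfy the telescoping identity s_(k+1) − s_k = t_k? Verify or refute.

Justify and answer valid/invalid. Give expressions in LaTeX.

s_(k+1) = 6*3**k*(-k - 1) + 3
s_(k+1) − s_k = 3**k*(-4*k - 6)
(s_(k+1) − s_k) − t_k = 0

valid; difference matches t_k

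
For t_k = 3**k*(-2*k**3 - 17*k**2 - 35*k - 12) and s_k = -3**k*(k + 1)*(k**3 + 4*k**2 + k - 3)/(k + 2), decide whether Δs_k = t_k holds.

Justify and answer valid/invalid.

s_(k+1) = -3**(k + 1)*(k + 2)*(k + (k + 1)**3 + 4*(k + 1)**2 - 2)/(k + 3)
s_(k+1) − s_k = 3**k*(-2*k**5 - 25*k**4 - 112*k**3 - 224*k**2 - 189*k - 45)/(k**2 + 5*k + 6)
(s_(k+1) − s_k) − t_k = 3**k*(2*k**4 + 20*k**3 + 65*k**2 + 81*k + 27)/(k**2 + 5*k + 6)

Invalid: residual 3**k*(2*k**4 + 20*k**3 + 65*k**2 + 81*k + 27)/(k**2 + 5*k + 6) ≠ 0.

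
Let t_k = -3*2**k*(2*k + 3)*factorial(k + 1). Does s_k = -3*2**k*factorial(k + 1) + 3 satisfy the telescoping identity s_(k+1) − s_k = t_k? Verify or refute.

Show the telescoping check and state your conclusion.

Valid: the claim telescopes to t_k.

s_(k+1) = -3*2**(k + 1)*factorial(k + 2) + 3
s_(k+1) − s_k = -3*2**k*(2*k + 3)*factorial(k + 1)
(s_(k+1) − s_k) − t_k = 0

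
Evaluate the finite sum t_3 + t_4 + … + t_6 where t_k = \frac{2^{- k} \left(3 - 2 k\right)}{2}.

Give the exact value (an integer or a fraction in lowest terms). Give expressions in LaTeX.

t_(k+1)/t_k = (2*k - 1)/(2*(2*k - 3)).
Factor: A=1/2; B=1; C=k - 3/2.
Solve (1/2)·f(k+1) − (1)·f(k) = k - 3/2.
From deg A=0, deg B=0, deg C=1: d=1.
A polynomial solution: f(k) = 1 - 2*k.
Get s_k = R·t_k = (2*k - 1)/2**k with R(k) = B(k−1)f(k)/C(k) = -2*(2*k - 1)/(2*k - 3).
Verify: (3 - 2*k)/(2*2**k) matches t_k.
Sum = s_(7) − s_(3); s_(7) = 13/128, s_(3) = 5/8 ⇒ -67/128.

Σ = -67/128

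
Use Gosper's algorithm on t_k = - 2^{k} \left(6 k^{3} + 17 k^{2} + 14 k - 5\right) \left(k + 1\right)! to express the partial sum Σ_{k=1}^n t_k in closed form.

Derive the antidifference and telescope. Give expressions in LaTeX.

S(n) = - 6 \cdot 2^{n} n^{4} n! - 26 \cdot 2^{n} n^{3} n! - 32 \cdot 2^{n} n^{2} n! - 4 \cdot 2^{n} n n! + 8 \cdot 2^{n} n! - 8

Compute t_(k+1)/t_k: get 2*(6*k**4 + 47*k**3 + 136*k**2 + 164*k + 64)/(6*k**3 + 17*k**2 + 14*k - 5).
Normal form (A,B,C) = (2*k + 4, 1, k**3 + 17*k**2/6 + 7*k/3 - 5/6).
Need (2*k + 4)·f(k+1) − (1)·f(k) = k**3 + 17*k**2/6 + 7*k/3 - 5/6.
d = 2 from the (1,0,3) case.
Coefficient equations give f(k) = (3*k**2 - 2*k - 3)/6.
R(k) = B(k−1)·f(k)/C(k) = (3*k**2 - 2*k - 3)/(6*k**3 + 17*k**2 + 14*k - 5); s_k = R·t_k = 2**k*(-3*k**2 + 2*k + 3)*factorial(k + 1).
Δs = -2**k*(6*k**3 + 17*k**2 + 14*k - 5)*factorial(k + 1), as required.
Evaluate: s_(n+1) = -2**(n + 1)*(3*n**2 + 4*n - 2)*factorial(n + 2); subtract s_(1) = 8 ⇒ S(n) = -6*2**n*n**4*factorial(n) - 26*2**n*n**3*factorial(n) - 32*2**n*n**2*factorial(n) - 4*2**n*n*factorial(n) + 8*2**n*factorial(n) - 8.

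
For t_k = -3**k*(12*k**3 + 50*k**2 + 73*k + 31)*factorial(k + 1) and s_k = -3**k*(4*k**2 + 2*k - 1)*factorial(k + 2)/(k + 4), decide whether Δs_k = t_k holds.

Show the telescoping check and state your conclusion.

s_(k+1) = -3**(k + 1)*(4*k**2 + 10*k + 5)*factorial(k + 3)/(k + 5)
s_(k+1) − s_k = -3**k*(12*k**4 + 110*k**3 + 347*k**2 + 456*k + 185)*factorial(k + 2)/((k + 4)*(k + 5))
(s_(k+1) − s_k) − t_k = 2*3**k*(12*k**4 + 98*k**3 + 269*k**2 + 321*k + 125)*factorial(k + 1)/((k + 4)*(k + 5))

Invalid: residual 2*3**k*(12*k**4 + 98*k**3 + 269*k**2 + 321*k + 125)*factorial(k + 1)/((k + 4)*(k + 5)) ≠ 0.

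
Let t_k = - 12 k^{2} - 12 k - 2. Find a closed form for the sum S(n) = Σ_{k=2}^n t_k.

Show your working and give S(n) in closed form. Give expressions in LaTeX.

S(n) = - 4 n^{3} - 12 n^{2} - 10 n + 26

Compute t_(k+1)/t_k: get (6*k**2 + 18*k + 13)/(6*k**2 + 6*k + 1).
Factor: A=1; B=1; C=k**2 + k + 1/6.
Need (1)·f(k+1) − (1)·f(k) = k**2 + k + 1/6.
deg f ≤ 3 (via 0,0,2).
Match coefficients ⇒ f(k) = k*(2*k**2 - 1)/6.
Certificate R = B(k−1)f/C = k*(2*k**2 - 1)/(6*k**2 + 6*k + 1) gives s_k = -4*k**3 + 2*k.
s_(k+1) − s_k = -12*k**2 - 12*k - 2 = t_k.
Telescope: S(n) = s_(n+1) − s_(2) = -4*n**3 - 12*n**2 - 10*n - 2 − (-28) = -4*n**3 - 12*n**2 - 10*n + 26.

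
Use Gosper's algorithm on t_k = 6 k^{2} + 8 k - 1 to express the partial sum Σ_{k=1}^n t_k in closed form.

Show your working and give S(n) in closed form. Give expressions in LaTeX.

The ratio is (6*k**2 + 20*k + 13)/(6*k**2 + 8*k - 1).
So A=1 and B=1, with C=k**2 + 4*k/3 - 1/6.
f must satisfy (1)·f(k+1) − (1)·f(k) = k**2 + 4*k/3 - 1/6.
From deg A=0, deg B=0, deg C=2: d=3.
Solve for f: f(k) = k*(2*k**2 + k - 4)/6 (degree 3 ≤ 3).
So s_k = (B(k−1)f/C)·t_k = (k*(2*k**2 + k - 4)/(6*k**2 + 8*k - 1))·t_k = k*(2*k**2 + k - 4).
Δs = 6*k**2 + 8*k - 1, as required.
Σ_(k=1)^n t_k = s_(n+1) − s_(1) = (2*n**3 + 7*n**2 + 4*n - 1) − (-1), i.e. n*(2*n**2 + 7*n + 4).

S(n) = n \left(2 n^{2} + 7 n + 4\right)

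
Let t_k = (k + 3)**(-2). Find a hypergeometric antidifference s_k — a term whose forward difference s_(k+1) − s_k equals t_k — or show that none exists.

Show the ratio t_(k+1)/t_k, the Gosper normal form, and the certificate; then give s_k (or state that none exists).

no hypergeometric antidifference exists

r(k) = (k + 3)**2/(k + 4)**2 after simplifying.
Gosper form: A/B · C(k+1)/C(k) with A=k**2 + 6*k + 9, B=k**2 + 8*k + 16, C=1.
Key eq: (k**2 + 6*k + 9)·f(k+1) = (k**2 + 6*k + 9)·f(k) + (1).
From deg A=2, deg B=2, deg C=0: d=0.
Generic f = c0 gives residual -1; -1 = 0 cannot hold, so t_k is not Gosper-summable.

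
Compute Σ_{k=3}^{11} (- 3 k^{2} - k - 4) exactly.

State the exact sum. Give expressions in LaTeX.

Σ = -1602

r(k) = (k + 3*(k + 1)**2 + 5)/(3*k**2 + k + 4) after simplifying.
Take A(k)=1, B(k)=1, C(k)=k**2 + k/3 + 4/3.
Set up (1)·f(k+1) − (1)·f(k) − (k**2 + k/3 + 4/3) = 0.
Degrees (0,0,2) ⇒ d ≤ 3.
Solving with deg f ≤ 3: f(k) = k*(k**2 - k + 4)/3.
So s_k = (B(k−1)f/C)·t_k = (k*(k**2 - k + 4)/(3*k**2 + k + 4))·t_k = k*(-k**2 + k - 4).
s_(k+1) − s_k = -3*k**2 - k - 4 = t_k.
Telescoping: Σ = s_(12) − s_(3) = -1632 − (-30) = -1602.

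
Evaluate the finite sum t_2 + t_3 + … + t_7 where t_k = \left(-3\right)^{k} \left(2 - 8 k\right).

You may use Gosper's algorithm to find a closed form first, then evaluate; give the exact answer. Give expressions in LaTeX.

Σ = 91836

t_(k+1)/t_k = 3*(-4*k - 3)/(4*k - 1).
Factor: A=-3; B=1; C=k - 1/4.
Solve (-3)·f(k+1) − (1)·f(k) = k - 1/4.
deg f ≤ 1 (via 0,0,1).
Match coefficients ⇒ f(k) = -(k - 1)/4.
R(k) = B(k−1)·f(k)/C(k) = -(k - 1)/(4*k - 1); s_k = R·t_k = 2*(-3)**k*(k - 1).
Verify: (-3)**k*(2 - 8*k) matches t_k.
Evaluate s at k=8 and k=2: 91854 and 18; difference 91836.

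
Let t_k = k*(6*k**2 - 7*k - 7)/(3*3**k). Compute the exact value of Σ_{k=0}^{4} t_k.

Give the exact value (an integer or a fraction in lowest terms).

Σ = 316/243

t_(k+1)/t_k = (k + 1)*(7*k - 6*(k + 1)**2 + 14)/(3*k*(-6*k**2 + 7*k + 7)).
Take A(k)=1/3, B(k)=1, C(k)=k**3 - 7*k**2/6 - 7*k/6.
Key eq: (1/3)·f(k+1) = (1)·f(k) + (k**3 - 7*k**2/6 - 7*k/6).
From deg A=0, deg B=0, deg C=3: d=3.
Coefficient equations give f(k) = -(3*k**3 + k**2 + 2*k + 3)/2.
Then R = B(k−1)f/C = -3*(3*k**3 + k**2 + 2*k + 3)/(k*(6*k**2 - 7*k - 7)), so s_k = R(k)·t_k = -(3*k**3 + k**2 + 2*k + 3)/3**k.
Check: Δs_k = k*(6*k**2 - 7*k - 7)/(3*3**k). ✓
Sum = s_(5) − s_(0); s_(5) = -413/243, s_(0) = -3 ⇒ 316/243.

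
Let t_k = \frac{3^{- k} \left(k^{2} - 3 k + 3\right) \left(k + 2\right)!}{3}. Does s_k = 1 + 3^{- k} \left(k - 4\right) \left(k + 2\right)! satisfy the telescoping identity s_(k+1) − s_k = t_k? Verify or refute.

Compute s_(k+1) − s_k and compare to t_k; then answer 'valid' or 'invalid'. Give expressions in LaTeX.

s_(k+1) = 3**(-k - 1)*(k - 3)*factorial(k + 3) + 1
s_(k+1) − s_k = (k**2 - 3*k + 3)*factorial(k + 2)/(3*3**k)
(s_(k+1) − s_k) − t_k = 0

Valid — Δs_k = t_k.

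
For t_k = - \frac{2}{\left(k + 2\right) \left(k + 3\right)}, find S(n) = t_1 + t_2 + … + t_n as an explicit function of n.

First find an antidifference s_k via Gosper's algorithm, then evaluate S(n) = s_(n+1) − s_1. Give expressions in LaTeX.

r(k) = (k + 2)/(k + 4) after simplifying.
So A=k + 2 and B=k + 4, with C=1.
Set up (k + 2)·f(k+1) − (k + 3)·f(k) − (1) = 0.
From deg A=1, deg B=1, deg C=0: d=1.
Match coefficients ⇒ f(k) = k/2.
So s_k = (B(k−1)f/C)·t_k = (k*(k + 3)/2)·t_k = -k/(k + 2).
s_(k+1) − s_k = -2/(k**2 + 5*k + 6) = t_k.
s_(n+1) = (-n - 1)/(n + 3) and s_(1) = -1/3, so S(n) = -2*n/(3*n + 9).

S(n) = - \frac{2 n}{3 n + 9}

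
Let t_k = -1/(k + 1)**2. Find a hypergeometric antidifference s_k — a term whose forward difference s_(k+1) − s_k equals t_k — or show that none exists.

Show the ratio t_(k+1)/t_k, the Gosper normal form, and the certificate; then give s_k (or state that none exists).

none — t_k is not Gosper-summable

Ratio r(k) = (k + 1)**2/(k + 2)**2.
Factor: A=k**2 + 2*k + 1; B=k**2 + 4*k + 4; C=1.
f must satisfy (k**2 + 2*k + 1)·f(k+1) − (k**2 + 2*k + 1)·f(k) = 1.
Degrees (2,2,0) ⇒ d ≤ 0.
Put f(k) = c0: A·f(k+1) − B(k−1)·f(k) − C = -1; need -1 = 0 — inconsistent ⇒ no f, not summable.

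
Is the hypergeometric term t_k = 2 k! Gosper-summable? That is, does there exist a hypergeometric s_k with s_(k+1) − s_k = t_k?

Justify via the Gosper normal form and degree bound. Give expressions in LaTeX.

Ratio r(k) = k + 1.
Gosper form: A/B · C(k+1)/C(k) with A=k + 1, B=1, C=1.
Solve (k + 1)·f(k+1) − (1)·f(k) = 1.
Degrees (1,0,0) ⇒ d ≤ -1.
Bound -1 < 0, so the key equation has no polynomial solution.

No — t_k has no hypergeometric antidifference.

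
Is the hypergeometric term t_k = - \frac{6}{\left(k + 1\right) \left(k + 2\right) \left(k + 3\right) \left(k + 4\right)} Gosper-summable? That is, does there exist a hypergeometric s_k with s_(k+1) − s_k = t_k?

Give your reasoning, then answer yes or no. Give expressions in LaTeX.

The ratio is (k + 1)/(k + 5).
So A=k + 1 and B=k + 5, with C=1.
Key eq: (k + 1)·f(k+1) = (k + 4)·f(k) + (1).
Degrees (1,1,0) ⇒ d ≤ 3.
Match coefficients ⇒ f(k) = k*(k**2 + 6*k + 11)/18.
Get s_k = R·t_k = k*(-k**2 - 6*k - 11)/(3*(k + 1)*(k + 2)*(k + 3)) with R(k) = B(k−1)f(k)/C(k) = k*(k + 4)*(k**2 + 6*k + 11)/18.
Verify: -6/(k**4 + 10*k**3 + 35*k**2 + 50*k + 24) matches t_k.

Yes. s_k = \frac{k \left(- k^{2} - 6 k - 11\right)}{3 \left(k + 1\right) \left(k + 2\right) \left(k + 3\right)}.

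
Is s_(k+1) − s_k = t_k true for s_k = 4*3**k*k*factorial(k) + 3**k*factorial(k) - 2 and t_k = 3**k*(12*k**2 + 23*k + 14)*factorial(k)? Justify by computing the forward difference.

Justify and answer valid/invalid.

s_(k+1) = 12*3**k*k**2*factorial(k) + 27*3**k*k*factorial(k) + 15*3**k*factorial(k) - 2
s_(k+1) − s_k = 3**k*(12*k**2 + 23*k + 14)*factorial(k)
(s_(k+1) − s_k) − t_k = 0

Valid: the claim telescopes to t_k.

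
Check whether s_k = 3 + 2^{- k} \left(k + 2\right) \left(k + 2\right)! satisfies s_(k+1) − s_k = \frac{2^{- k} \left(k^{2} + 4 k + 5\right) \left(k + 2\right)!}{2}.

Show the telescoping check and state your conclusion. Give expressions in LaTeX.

valid (s_(k+1) − s_k reduces to t_k)

s_(k+1) = 2**(-k - 1)*(k + 3)*factorial(k + 3) + 3
s_(k+1) − s_k = (k**2 + 4*k + 5)*factorial(k + 2)/(2*2**k)
(s_(k+1) − s_k) − t_k = 0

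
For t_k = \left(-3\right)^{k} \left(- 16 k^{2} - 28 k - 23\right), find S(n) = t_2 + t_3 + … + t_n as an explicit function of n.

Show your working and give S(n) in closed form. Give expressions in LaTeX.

Step 1: r(k) = 3*(-16*k**2 - 60*k - 67)/(16*k**2 + 28*k + 23).
So A=-3 and B=1, with C=k**2 + 7*k/4 + 23/16.
Solve (-3)·f(k+1) − (1)·f(k) = k**2 + 7*k/4 + 23/16.
Degrees (0,0,2) ⇒ d ≤ 2.
Solving with deg f ≤ 2: f(k) = -(4*k**2 + k + 2)/16.
So s_k = (B(k−1)f/C)·t_k = (-(4*k**2 + k + 2)/(16*k**2 + 28*k + 23))·t_k = (-3)**k*(4*k**2 + k + 2).
Δs = (-3)**k*(-16*k**2 - 28*k - 23), as required.
s_(n+1) = (-3)**(n + 1)*(4*n**2 + 9*n + 7) and s_(2) = 180, so S(n) = -12*(-3)**n*n**2 - 27*(-3)**n*n - 21*(-3)**n - 180.

S(n) = - 12 \left(-3\right)^{n} n^{2} - 27 \left(-3\right)^{n} n - 21 \left(-3\right)^{n} - 180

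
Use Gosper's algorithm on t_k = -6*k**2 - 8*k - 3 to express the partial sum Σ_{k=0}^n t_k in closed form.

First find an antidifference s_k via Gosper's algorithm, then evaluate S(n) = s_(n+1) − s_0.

S(n) = -2*n**3 - 7*n**2 - 8*n - 3

The ratio is (6*k**2 + 20*k + 17)/(6*k**2 + 8*k + 3).
Factor: A=1; B=1; C=k**2 + 4*k/3 + 1/2.
Set up (1)·f(k+1) − (1)·f(k) − (k**2 + 4*k/3 + 1/2) = 0.
From deg A=0, deg B=0, deg C=2: d=3.
Coefficient equations give f(k) = k**2*(2*k + 1)/6.
R(k) = B(k−1)·f(k)/C(k) = k**2*(2*k + 1)/(6*k**2 + 8*k + 3); s_k = R·t_k = k**2*(-2*k - 1).
s_(k+1) − s_k = -6*k**2 - 8*k - 3 = t_k.
Telescope: S(n) = s_(n+1) − s_(0) = -2*n**3 - 7*n**2 - 8*n - 3 − (0) = -2*n**3 - 7*n**2 - 8*n - 3.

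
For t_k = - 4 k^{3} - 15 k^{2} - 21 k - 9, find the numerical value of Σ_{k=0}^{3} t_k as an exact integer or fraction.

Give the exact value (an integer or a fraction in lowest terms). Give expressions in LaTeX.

Σ = -516

The ratio is (4*k**3 + 27*k**2 + 63*k + 49)/(4*k**3 + 15*k**2 + 21*k + 9).
Factor: A=1; B=1; C=k**3 + 15*k**2/4 + 21*k/4 + 9/4.
Set up (1)·f(k+1) − (1)·f(k) − (k**3 + 15*k**2/4 + 21*k/4 + 9/4) = 0.
From deg A=0, deg B=0, deg C=3: d=4.
Match coefficients ⇒ f(k) = k*(k**3 + 3*k**2 + 4*k + 1)/4.
Get s_k = R·t_k = k*(-k**3 - 3*k**2 - 4*k - 1) with R(k) = B(k−1)f(k)/C(k) = k*(k**3 + 3*k**2 + 4*k + 1)/((4*k + 3)*(k**2 + 3*k + 3)).
s_(k+1) − s_k = -4*k**3 - 15*k**2 - 21*k - 9 = t_k.
Telescoping: Σ = s_(4) − s_(0) = -516 − (0) = -516.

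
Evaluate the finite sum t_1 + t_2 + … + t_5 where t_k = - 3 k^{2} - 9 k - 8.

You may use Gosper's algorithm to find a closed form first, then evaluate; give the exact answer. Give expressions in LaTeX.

t_(k+1)/t_k = (3*k**2 + 15*k + 20)/(3*k**2 + 9*k + 8).
Normal form (A,B,C) = (1, 1, k**2 + 3*k + 8/3).
Need (1)·f(k+1) − (1)·f(k) = k**2 + 3*k + 8/3.
Bound: deg f ≤ 3.
Match coefficients ⇒ f(k) = k*(k**2 + 3*k + 4)/3.
Get s_k = R·t_k = k*(-k**2 - 3*k - 4) with R(k) = B(k−1)f(k)/C(k) = k*(k**2 + 3*k + 4)/(3*k**2 + 9*k + 8).
Δs = -3*k**2 - 9*k - 8, as required.
Telescoping: Σ = s_(6) − s_(1) = -348 − (-8) = -340.

Σ = -340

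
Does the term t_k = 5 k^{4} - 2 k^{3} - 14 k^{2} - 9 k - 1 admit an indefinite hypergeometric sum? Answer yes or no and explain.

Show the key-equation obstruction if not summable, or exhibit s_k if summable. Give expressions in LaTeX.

r(k) = (5*k**4 + 18*k**3 + 10*k**2 - 23*k - 21)/(5*k**4 - 2*k**3 - 14*k**2 - 9*k - 1) after simplifying.
Normal form (A,B,C) = (1, 1, k**4 - 2*k**3/5 - 14*k**2/5 - 9*k/5 - 1/5).
Key eq: (1)·f(k+1) = (1)·f(k) + (k**4 - 2*k**3/5 - 14*k**2/5 - 9*k/5 - 1/5).
d = 5 from the (0,0,4) case.
Coefficient equations give f(k) = k*(k**4 - 3*k**3 - 2*k**2 + 2*k + 1)/5.
R(k) = B(k−1)·f(k)/C(k) = k*(k**4 - 3*k**3 - 2*k**2 + 2*k + 1)/(5*k**4 - 2*k**3 - 14*k**2 - 9*k - 1); s_k = R·t_k = k*(k**4 - 3*k**3 - 2*k**2 + 2*k + 1).
Check: Δs_k = 5*k**4 - 2*k**3 - 14*k**2 - 9*k - 1. ✓

Yes. s_k = k \left(k^{4} - 3 k^{3} - 2 k^{2} + 2 k + 1\right).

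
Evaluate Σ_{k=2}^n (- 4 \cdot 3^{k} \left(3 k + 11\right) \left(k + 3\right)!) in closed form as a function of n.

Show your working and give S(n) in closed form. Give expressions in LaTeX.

S(n) = - 12 \cdot 3^{n} \left(n + 4\right)! + 4320

Compute t_(k+1)/t_k: get 3*(k + 4)*(3*k + 14)/(3*k + 11).
So A=3*k + 12 and B=1, with C=k + 11/3.
Need (3*k + 12)·f(k+1) − (1)·f(k) = k + 11/3.
From deg A=1, deg B=0, deg C=1: d=0.
A polynomial solution: f(k) = 1/3.
Certificate R = B(k−1)f/C = 1/(3*k + 11) gives s_k = -4*3**k*factorial(k + 3).
Δs = -4*3**k*(3*k + 11)*factorial(k + 3), as required.
s_(n+1) = -12*3**n*factorial(n + 4) and s_(2) = -4320, so S(n) = -12*3**n*factorial(n + 4) + 4320.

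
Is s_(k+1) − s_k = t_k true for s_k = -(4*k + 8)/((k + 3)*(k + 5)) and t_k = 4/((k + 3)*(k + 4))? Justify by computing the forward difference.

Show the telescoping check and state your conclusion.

s_(k+1) = 4*(-k - 3)/((k + 4)*(k + 6))
s_(k+1) − s_k = 4*(k**2 + 5*k + 3)/(k**4 + 18*k**3 + 119*k**2 + 342*k + 360)
(s_(k+1) − s_k) − t_k = 12*(-2*k - 9)/(k**4 + 18*k**3 + 119*k**2 + 342*k + 360)

Invalid: residual 12*(-2*k - 9)/(k**4 + 18*k**3 + 119*k**2 + 342*k + 360) ≠ 0.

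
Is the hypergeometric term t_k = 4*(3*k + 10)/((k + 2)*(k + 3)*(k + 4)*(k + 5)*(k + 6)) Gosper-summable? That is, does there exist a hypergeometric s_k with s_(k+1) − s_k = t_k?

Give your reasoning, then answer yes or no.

Step 1: r(k) = (k + 2)*(3*k + 13)/((k + 7)*(3*k + 10)).
Normal form (A,B,C) = (k + 2, k + 7, k + 10/3).
Key eq: (k + 2)·f(k+1) = (k + 6)·f(k) + (k + 10/3).
Bound: deg f ≤ 4.
Solving with deg f ≤ 4: f(k) = k*(k + 3)*(k**2 + 11*k + 38)/120.
Then R = B(k−1)f/C = k*(k + 3)*(k + 6)*(k**2 + 11*k + 38)/(40*(3*k + 10)), so s_k = R(k)·t_k = k*(k**2 + 11*k + 38)/(10*(k**3 + 11*k**2 + 38*k + 40)).
Check: Δs_k = 4*(3*k + 10)/(k**5 + 20*k**4 + 155*k**3 + 580*k**2 + 1044*k + 720). ✓

Yes. s_k = k*(k**2 + 11*k + 38)/(10*(k**3 + 11*k**2 + 38*k + 40)).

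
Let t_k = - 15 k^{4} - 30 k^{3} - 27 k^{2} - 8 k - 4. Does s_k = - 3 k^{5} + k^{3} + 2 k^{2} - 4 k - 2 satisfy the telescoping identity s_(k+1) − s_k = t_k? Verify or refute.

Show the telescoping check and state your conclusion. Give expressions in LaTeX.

valid; difference matches t_k

s_(k+1) = -4*k - 3*(k + 1)**5 + (k + 1)**3 + 2*(k + 1)**2 - 6
s_(k+1) − s_k = -15*k**4 - 30*k**3 - 27*k**2 - 8*k - 4
(s_(k+1) − s_k) − t_k = 0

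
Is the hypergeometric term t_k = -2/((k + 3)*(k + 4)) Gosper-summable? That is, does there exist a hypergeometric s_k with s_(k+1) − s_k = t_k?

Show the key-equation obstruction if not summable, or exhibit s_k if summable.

Yes. s_k = -2*k/(3*k + 9).

Step 1: r(k) = (k + 3)/(k + 5).
Take A(k)=k + 3, B(k)=k + 5, C(k)=1.
f must satisfy (k + 3)·f(k+1) − (k + 4)·f(k) = 1.
d = 1 from the (1,1,0) case.
Solving with deg f ≤ 1: f(k) = k/3.
Then R = B(k−1)f/C = k*(k + 4)/3, so s_k = R(k)·t_k = -2*k/(3*k + 9).
Check: Δs_k = -2/(k**2 + 7*k + 12). ✓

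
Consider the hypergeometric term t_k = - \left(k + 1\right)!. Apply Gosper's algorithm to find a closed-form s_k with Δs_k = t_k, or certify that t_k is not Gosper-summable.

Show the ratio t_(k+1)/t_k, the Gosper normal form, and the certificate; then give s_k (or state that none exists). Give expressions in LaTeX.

no hypergeometric antidifference exists

Compute t_(k+1)/t_k: get k + 2.
Take A(k)=k + 2, B(k)=1, C(k)=1.
Need (k + 2)·f(k+1) − (1)·f(k) = 1.
deg f ≤ -1 (via 1,0,0).
Bound -1 < 0, so the key equation has no polynomial solution.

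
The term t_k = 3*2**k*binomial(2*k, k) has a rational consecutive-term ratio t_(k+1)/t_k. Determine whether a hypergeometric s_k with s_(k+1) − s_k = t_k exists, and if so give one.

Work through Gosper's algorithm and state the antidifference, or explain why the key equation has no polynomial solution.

The ratio is 4*(2*k + 1)/(k + 1).
Take A(k)=8*k + 4, B(k)=k + 1, C(k)=1.
f must satisfy (8*k + 4)·f(k+1) − (k)·f(k) = 1.
deg f ≤ -1 (via 1,1,0).
deg f ≤ -1 is impossible — no certificate.

none — t_k is not Gosper-summable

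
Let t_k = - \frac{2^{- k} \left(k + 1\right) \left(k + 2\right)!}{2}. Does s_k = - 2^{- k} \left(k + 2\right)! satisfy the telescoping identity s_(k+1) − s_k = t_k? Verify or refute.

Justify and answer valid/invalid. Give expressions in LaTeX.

s_(k+1) = -factorial(k + 3)/(2*2**k)
s_(k+1) − s_k = -(k + 1)*factorial(k + 2)/(2*2**k)
(s_(k+1) − s_k) − t_k = 0

valid; difference matches t_k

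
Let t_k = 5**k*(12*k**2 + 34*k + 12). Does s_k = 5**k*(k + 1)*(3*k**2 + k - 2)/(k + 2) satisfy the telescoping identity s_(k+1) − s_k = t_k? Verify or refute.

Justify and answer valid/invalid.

s_(k+1) = 5**(k + 1)*(k + 2)*(k + 3*(k + 1)**2 - 1)/(k + 3)
s_(k+1) − s_k = 5**k*(12*k**4 + 82*k**3 + 199*k**2 + 185*k + 46)/(k**2 + 5*k + 6)
(s_(k+1) − s_k) − t_k = 5**k*(-12*k**3 - 55*k**2 - 79*k - 26)/(k**2 + 5*k + 6)

Invalid: residual 5**k*(-12*k**3 - 55*k**2 - 79*k - 26)/(k**2 + 5*k + 6) ≠ 0.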